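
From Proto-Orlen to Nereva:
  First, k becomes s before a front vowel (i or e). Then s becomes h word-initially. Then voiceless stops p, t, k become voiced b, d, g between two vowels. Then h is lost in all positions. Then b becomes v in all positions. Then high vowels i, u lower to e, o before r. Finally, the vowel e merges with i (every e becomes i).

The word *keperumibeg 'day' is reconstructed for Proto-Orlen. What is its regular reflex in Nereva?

Nereva: *keperumibeg
  keperumibeg → seperumibeg   [palatalisation]
  seperumibeg → heperumibeg   [debuccalisation]
  heperumibeg → heberumibeg   [intervocalic voicing]
  heberumibeg → eberumibeg   [h-loss]
  eberumibeg → everumiveg   [unconditioned shift]
  everumiveg (rule 6 does not apply)
  everumiveg → ivirumivig   [vowel merger]
  giving Nereva ivirumivig.

ivirumivig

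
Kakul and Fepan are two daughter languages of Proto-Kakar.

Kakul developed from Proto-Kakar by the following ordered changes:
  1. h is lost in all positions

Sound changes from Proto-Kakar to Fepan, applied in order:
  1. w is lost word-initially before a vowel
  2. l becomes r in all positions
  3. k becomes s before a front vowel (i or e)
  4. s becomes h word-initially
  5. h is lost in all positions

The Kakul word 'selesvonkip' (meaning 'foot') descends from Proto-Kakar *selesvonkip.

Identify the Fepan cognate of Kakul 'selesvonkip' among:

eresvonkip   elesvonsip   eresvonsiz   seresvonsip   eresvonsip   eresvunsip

Fepan: *selesvonkip > seresvonkip > seresvonsip > heresvonsip > eresvonsip  (by unconditioned shift, palatalisation, debuccalisation, h-loss)
The other candidates each miss or misapply at least one Fepan change.

eresvonsip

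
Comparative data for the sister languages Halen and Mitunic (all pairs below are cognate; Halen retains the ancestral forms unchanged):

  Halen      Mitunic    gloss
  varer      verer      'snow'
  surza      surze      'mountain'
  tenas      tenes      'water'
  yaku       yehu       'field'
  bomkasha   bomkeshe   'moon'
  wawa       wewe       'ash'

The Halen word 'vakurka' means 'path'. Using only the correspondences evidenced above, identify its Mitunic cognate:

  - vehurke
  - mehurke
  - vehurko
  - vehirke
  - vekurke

tenas ~ tenes, yaku ~ yehu — Halen a corresponds to Mitunic e after a consonant, before a consonant other than r, m, n, p, b, f, v.
yaku ~ yehu — Halen k corresponds to Mitunic h between vowels (before a back vowel).
surza ~ surze, bomkasha ~ bomkeshe — Halen a corresponds to Mitunic e word-finally.
Applying these to Halen 'vakurka':
  vakurka → vekurka   (a→e after a consonant, before a consonant other than r, m, n, p, b, f, v)
  vekurka → vehurka   (k→h between vowels (before a back vowel))
  vehurka → vehurke   (a→e word-finally)
So the Mitunic cognate is 'vehurke'.

vehurke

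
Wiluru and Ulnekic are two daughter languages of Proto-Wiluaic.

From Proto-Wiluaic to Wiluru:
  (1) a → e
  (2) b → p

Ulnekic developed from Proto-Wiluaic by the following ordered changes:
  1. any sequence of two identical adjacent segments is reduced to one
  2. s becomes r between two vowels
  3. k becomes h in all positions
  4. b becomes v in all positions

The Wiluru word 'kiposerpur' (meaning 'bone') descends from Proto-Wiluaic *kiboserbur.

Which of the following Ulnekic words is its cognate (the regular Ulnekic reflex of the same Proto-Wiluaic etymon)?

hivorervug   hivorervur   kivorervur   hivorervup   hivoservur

hivorervur

Ulnekic: *kiboserbur
  kiboserbur (rule 1 does not apply)
  kiboserbur → kiborerbur   [rhotacism]
  kiborerbur → hiborerbur   [unconditioned shift]
  hiborerbur → hivorervur   [unconditioned shift]
  giving Ulnekic hivorervur.
Among the options, 'hivorervur' alone shows every Ulnekic change applied in order.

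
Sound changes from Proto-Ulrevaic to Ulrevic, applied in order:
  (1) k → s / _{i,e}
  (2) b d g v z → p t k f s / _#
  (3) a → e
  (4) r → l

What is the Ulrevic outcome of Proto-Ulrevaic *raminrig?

Ulrevic: start from *raminrig.
  rule 1: no change — raminrig
  rule 2 (final devoicing): raminrig → raminrik
  rule 3 (vowel merger): raminrik → reminrik
  rule 4 (unconditioned shift): reminrik → leminlik
  ⇒ Ulrevic leminlik

leminlik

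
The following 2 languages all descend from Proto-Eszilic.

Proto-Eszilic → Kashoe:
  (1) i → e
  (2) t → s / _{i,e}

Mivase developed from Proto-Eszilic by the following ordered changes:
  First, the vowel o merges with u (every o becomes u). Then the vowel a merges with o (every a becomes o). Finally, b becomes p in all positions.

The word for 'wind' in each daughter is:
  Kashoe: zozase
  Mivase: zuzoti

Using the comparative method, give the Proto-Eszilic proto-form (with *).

Position 4: Kashoe has a, Mivase has o. Kashoe preserves a here (none of its changes turn any other segment into a), so the proto-segment is *a.
Position 5: Kashoe has s, Mivase has t. Mivase preserves t here (none of its changes turn any other segment into t), so the proto-segment is *t.
Continuing position by position gives *zozati; check it forward:
Kashoe: *zozati
  zozati → zozate   [vowel merger]
  zozate → zozase   [palatalisation]
  giving Kashoe zozase.
Mivase: start from *zozati.
  rule 1 (vowel merger): zozati → zuzati
  rule 2 (vowel merger): zuzati → zuzoti
  rule 3: no change — zuzoti
  ⇒ Mivase zuzoti
Only *zozati yields all of Kashoe zozase, Mivase zuzoti.

*zozati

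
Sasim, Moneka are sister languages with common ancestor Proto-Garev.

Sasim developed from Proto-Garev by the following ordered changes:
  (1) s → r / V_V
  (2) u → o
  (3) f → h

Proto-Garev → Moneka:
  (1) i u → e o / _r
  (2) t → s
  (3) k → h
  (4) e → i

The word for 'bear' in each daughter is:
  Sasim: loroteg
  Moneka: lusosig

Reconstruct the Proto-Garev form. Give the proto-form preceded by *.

Position 2: Sasim has o, Moneka has u. Moneka preserves u here (none of its changes turn any other segment into u), so the proto-segment is *u.
Position 5: Sasim has t, Moneka has s. Sasim preserves t here (none of its changes turn any other segment into t), so the proto-segment is *t.
Continuing position by position gives *lusoteg; check it forward:
Sasim: *lusoteg > luroteg > loroteg  (by rhotacism, vowel merger)
Moneka: *lusoteg > lusoseg > lusosig  (by unconditioned shift, vowel merger)
No other proto-form is consistent with every reflex, so the reconstruction is *lusoteg.

*lusoteg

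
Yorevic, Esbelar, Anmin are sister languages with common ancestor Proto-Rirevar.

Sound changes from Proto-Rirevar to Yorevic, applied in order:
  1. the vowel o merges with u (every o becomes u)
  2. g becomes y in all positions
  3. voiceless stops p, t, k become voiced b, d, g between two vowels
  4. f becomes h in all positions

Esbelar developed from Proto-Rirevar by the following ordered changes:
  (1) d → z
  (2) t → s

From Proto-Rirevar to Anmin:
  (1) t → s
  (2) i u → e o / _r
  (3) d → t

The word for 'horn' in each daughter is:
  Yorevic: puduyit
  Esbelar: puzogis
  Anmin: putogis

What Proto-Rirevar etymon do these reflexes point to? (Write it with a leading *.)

*pudogit

Position 7: Yorevic has t, Esbelar has s, Anmin has s. Yorevic preserves t here (none of its changes turn any other segment into t), so the proto-segment is *t.
Position 4: Yorevic has u, Esbelar has o, Anmin has o. Esbelar preserves o here (none of its changes turn any other segment into o), so the proto-segment is *o.
This points to *pudogit. Verify forward in each daughter:
Yorevic: *pudogit
  pudogit → pudugit   [vowel merger]
  pudugit → puduyit   [unconditioned shift]
  puduyit (rule 3 does not apply)
  puduyit (rule 4 does not apply)
  giving Yorevic puduyit.
Esbelar: *pudogit
  pudogit → puzogit   [unconditioned shift]
  puzogit → puzogis   [unconditioned shift]
  giving Esbelar puzogis.
Anmin: *pudogit
  pudogit → pudogis   [unconditioned shift]
  pudogis (rule 2 does not apply)
  pudogis → putogis   [unconditioned shift]
  giving Anmin putogis.
*pudogit is the unique common source.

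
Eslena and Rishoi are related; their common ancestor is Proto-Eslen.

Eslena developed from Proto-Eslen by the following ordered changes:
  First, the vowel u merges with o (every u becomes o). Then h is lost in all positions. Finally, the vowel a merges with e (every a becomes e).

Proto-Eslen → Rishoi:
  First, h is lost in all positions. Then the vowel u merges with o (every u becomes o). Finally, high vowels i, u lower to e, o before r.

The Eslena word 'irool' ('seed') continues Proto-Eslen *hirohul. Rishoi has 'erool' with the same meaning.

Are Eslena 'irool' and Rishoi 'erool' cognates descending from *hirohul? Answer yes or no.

Derive the expected Rishoi reflex of *hirohul:
Rishoi: start from *hirohul.
  rule 1 (h-loss): hirohul → iroul
  rule 2 (vowel merger): iroul → irool
  rule 3 (pre-rhotic lowering): irool → erool
  ⇒ Rishoi erool
Rishoi 'erool' matches the regular reflex exactly, so the pair is cognate.

yes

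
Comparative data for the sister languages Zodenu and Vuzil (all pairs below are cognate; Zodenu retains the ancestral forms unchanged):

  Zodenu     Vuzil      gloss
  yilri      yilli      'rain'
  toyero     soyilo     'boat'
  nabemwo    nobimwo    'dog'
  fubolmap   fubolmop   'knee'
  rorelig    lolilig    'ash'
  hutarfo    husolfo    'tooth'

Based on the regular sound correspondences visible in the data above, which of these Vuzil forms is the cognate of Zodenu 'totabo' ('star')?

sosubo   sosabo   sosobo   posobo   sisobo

toyero ~ soyilo — Zodenu t corresponds to Vuzil s word-initially before a back vowel.
hutarfo ~ husolfo — Zodenu t corresponds to Vuzil s between vowels (before a back vowel).
nabemwo ~ nobimwo — Zodenu a corresponds to Vuzil o after a consonant, before a labial obstruent.
Applying these to Zodenu 'totabo':
  totabo → sotabo   (t→s word-initially before a back vowel)
  sotabo → sosabo   (t→s between vowels (before a back vowel))
  sosabo → sosobo   (a→o after a consonant, before a labial obstruent)
So the Vuzil cognate is 'sosobo'.

sosobo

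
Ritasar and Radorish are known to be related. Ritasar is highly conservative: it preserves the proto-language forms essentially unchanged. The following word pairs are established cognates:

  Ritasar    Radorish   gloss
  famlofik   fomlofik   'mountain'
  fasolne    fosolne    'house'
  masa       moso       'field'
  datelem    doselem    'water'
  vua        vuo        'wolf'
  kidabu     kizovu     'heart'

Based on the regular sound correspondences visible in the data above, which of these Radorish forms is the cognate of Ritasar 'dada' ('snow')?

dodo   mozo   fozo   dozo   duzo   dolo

dozo

fasolne ~ fosolne, masa ~ moso — Ritasar a corresponds to Radorish o after a consonant, before a consonant other than r, m, n, p, b, f, v.
kidabu ~ kizovu — Ritasar d corresponds to Radorish z between vowels (before a back vowel).
masa ~ moso — Ritasar a corresponds to Radorish o word-finally.
Applying these to Ritasar 'dada':
  dada → doda   (a→o after a consonant, before a consonant other than r, m, n, p, b, f, v)
  doda → doza   (d→z between vowels (before a back vowel))
  doza → dozo   (a→o word-finally)
So the Radorish cognate is 'dozo'.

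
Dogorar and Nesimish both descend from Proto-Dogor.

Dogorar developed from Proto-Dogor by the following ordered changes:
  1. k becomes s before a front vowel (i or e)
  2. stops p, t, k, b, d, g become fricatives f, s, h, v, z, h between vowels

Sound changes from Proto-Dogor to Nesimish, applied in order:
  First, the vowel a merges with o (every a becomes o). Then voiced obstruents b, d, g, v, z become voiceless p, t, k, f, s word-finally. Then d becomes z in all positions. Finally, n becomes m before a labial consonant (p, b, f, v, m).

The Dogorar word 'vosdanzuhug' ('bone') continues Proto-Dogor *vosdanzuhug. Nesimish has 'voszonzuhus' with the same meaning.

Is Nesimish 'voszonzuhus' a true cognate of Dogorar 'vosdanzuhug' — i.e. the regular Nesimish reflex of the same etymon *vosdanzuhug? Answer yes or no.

Derive the expected Nesimish reflex of *vosdanzuhug:
Nesimish: *vosdanzuhug
  vosdanzuhug → vosdonzuhug   [vowel merger]
  vosdonzuhug → vosdonzuhuk   [final devoicing]
  vosdonzuhuk → voszonzuhuk   [unconditioned shift]
  voszonzuhuk (rule 4 does not apply)
  giving Nesimish voszonzuhuk.
The regular Nesimish reflex would be 'voszonzuhuk', but the attested form is 'voszonzuhus'. The correspondence is irregular, so they are not cognates (the Nesimish form has a different source).

no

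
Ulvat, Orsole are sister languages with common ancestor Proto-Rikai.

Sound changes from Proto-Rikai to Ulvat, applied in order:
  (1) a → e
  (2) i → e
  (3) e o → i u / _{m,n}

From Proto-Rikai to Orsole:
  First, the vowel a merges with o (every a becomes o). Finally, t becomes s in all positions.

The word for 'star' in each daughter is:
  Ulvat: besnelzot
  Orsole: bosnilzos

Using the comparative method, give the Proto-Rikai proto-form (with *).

*basnilzot

Position 2: Ulvat has e, Orsole has o. Taking the neighbouring segments as reconstructed: Ulvat e could go back to *a or *e or *i; Orsole o could go back to *a or *o — the one source consistent with every daughter is *a.
Position 5: Ulvat has e, Orsole has i. Orsole preserves i here (none of its changes turn any other segment into i), so the proto-segment is *i.
This points to *basnilzot. Verify forward in each daughter:
Ulvat: *basnilzot > besnilzot > besnelzot  (by vowel merger, vowel merger)
Orsole: *basnilzot > bosnilzot > bosnilzos  (by vowel merger, unconditioned shift)
Only *basnilzot yields all of Ulvat besnelzot, Orsole bosnilzos.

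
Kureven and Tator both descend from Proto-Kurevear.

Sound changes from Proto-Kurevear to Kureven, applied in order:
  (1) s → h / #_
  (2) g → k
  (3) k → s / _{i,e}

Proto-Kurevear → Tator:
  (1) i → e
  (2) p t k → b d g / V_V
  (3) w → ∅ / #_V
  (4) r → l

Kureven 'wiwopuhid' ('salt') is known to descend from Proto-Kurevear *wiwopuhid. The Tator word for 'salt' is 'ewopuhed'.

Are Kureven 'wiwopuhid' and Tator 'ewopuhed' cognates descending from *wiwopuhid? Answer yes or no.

no

Derive the expected Tator reflex of *wiwopuhid:
Tator: *wiwopuhid
  wiwopuhid → wewopuhed   [vowel merger]
  wewopuhed → wewobuhed   [intervocalic voicing]
  wewobuhed → ewobuhed   [glide loss]
  ewobuhed (rule 4 does not apply)
  giving Tator ewobuhed.
The regular Tator reflex would be 'ewobuhed', but the attested form is 'ewopuhed'. The correspondence is irregular, so they are not cognates (the Tator form has a different source).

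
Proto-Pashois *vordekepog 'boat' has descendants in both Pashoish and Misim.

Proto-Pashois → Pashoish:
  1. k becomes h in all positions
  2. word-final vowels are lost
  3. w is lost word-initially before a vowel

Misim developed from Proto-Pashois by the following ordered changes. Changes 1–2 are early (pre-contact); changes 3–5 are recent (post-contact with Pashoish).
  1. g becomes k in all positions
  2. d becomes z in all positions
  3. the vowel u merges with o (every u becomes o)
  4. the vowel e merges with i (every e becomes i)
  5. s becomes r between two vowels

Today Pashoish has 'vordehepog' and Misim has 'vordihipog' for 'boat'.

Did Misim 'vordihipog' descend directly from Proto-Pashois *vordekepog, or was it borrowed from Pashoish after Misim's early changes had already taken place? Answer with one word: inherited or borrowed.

borrowed

If inherited, *vordekepog would pass through all of Misim's changes:
Misim: *vordekepog > vordekepok > vorzekepok > vorzikipok  (by unconditioned shift, unconditioned shift, vowel merger)
If borrowed from Pashoish 'vordehepog' after the early changes, it would undergo only the recent ones:
  rule 3 (vowel merger): no change (vordehepog)
  rule 4 (vowel merger): vordehepog → vordihipog
  rule 5 (rhotacism): no change (vordihipog)
  ⇒ as a loan: vordihipog
Misim 'vordihipog' matches the loan outcome 'vordihipog', not the inherited 'vorzikipok' — it skipped the early Misim changes, so it was borrowed from Pashoish.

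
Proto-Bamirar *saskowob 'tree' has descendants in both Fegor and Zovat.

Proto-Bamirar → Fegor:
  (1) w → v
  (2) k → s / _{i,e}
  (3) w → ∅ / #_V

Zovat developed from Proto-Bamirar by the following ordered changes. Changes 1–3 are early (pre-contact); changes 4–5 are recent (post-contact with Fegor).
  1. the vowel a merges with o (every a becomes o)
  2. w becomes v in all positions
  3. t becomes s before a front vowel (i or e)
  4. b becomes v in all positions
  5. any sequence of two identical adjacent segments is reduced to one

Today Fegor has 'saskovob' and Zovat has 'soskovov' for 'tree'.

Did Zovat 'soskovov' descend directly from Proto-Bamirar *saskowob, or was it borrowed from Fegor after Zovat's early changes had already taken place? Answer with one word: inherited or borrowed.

inherited

If inherited, *saskowob would pass through all of Zovat's changes:
Zovat: start from *saskowob.
  rule 1 (vowel merger): saskowob → soskowob
  rule 2 (unconditioned shift): soskowob → soskovob
  rule 3: no change — soskovob
  rule 4 (unconditioned shift): soskovob → soskovov
  rule 5: no change — soskovov
  ⇒ Zovat soskovov
If borrowed from Fegor 'saskovob' after the early changes, it would undergo only the recent ones:
  rule 4 (unconditioned shift): saskovob → saskovov
  rule 5 (degemination): no change (saskovov)
  ⇒ as a loan: saskovov
Zovat 'soskovov' matches the inherited outcome exactly, so it is an inherited cognate, not a loan.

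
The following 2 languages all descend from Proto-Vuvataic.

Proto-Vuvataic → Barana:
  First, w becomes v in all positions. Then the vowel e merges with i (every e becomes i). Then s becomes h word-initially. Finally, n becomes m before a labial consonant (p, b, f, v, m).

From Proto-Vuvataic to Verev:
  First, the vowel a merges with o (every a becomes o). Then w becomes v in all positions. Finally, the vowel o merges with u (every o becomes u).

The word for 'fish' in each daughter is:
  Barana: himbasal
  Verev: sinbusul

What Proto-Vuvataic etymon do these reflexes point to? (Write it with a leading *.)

*sinbasal

Position 7: Barana has a, Verev has u. Barana preserves a here (none of its changes turn any other segment into a), so the proto-segment is *a.
Position 1: Barana has h, Verev has s. Verev preserves s here (none of its changes turn any other segment into s), so the proto-segment is *s.
Position 5: Barana has a, Verev has u. Barana preserves a here (none of its changes turn any other segment into a), so the proto-segment is *a.
This points to *sinbasal. Verify forward in each daughter:
Barana: *sinbasal
  sinbasal (rule 1 does not apply)
  sinbasal (rule 2 does not apply)
  sinbasal → hinbasal   [debuccalisation]
  hinbasal → himbasal   [nasal place assimilation]
  giving Barana himbasal.
Verev: start from *sinbasal.
  rule 1 (vowel merger): sinbasal → sinbosol
  rule 2: no change — sinbosol
  rule 3 (vowel merger): sinbosol → sinbusul
  ⇒ Verev sinbusul
*sinbasal is the unique common source.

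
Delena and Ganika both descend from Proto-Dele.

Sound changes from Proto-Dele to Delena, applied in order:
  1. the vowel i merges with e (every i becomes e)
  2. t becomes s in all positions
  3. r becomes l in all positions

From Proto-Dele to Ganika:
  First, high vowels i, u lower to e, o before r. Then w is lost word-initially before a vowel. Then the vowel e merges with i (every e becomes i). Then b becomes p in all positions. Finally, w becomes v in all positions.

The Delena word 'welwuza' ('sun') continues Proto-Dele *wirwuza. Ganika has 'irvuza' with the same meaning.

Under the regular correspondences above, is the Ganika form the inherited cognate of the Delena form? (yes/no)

yes

Derive the expected Ganika reflex of *wirwuza:
Ganika: *wirwuza
  wirwuza → werwuza   [pre-rhotic lowering]
  werwuza → erwuza   [glide loss]
  erwuza → irwuza   [vowel merger]
  irwuza (rule 4 does not apply)
  irwuza → irvuza   [unconditioned shift]
  giving Ganika irvuza.
Ganika 'irvuza' matches the regular reflex exactly, so the pair is cognate.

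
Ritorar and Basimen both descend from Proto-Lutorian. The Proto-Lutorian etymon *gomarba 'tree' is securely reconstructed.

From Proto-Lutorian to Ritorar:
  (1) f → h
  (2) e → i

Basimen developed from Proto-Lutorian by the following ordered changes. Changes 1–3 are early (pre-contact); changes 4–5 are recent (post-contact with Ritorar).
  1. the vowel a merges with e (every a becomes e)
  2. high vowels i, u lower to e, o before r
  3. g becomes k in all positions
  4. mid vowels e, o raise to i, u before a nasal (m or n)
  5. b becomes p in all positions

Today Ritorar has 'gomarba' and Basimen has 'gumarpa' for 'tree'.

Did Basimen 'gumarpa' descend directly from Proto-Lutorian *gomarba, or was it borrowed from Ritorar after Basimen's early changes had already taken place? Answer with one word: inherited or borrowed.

If inherited, *gomarba would pass through all of Basimen's changes:
Basimen: *gomarba > gomerbe > komerbe > kumerbe > kumerpe  (by vowel merger, unconditioned shift, pre-nasal raising, unconditioned shift)
If borrowed from Ritorar 'gomarba' after the early changes, it would undergo only the recent ones:
  rule 4 (pre-nasal raising): gomarba → gumarba
  rule 5 (unconditioned shift): gumarba → gumarpa
  ⇒ as a loan: gumarpa
Basimen 'gumarpa' matches the loan outcome 'gumarpa', not the inherited 'kumerpe' — it skipped the early Basimen changes, so it was borrowed from Ritorar.

borrowed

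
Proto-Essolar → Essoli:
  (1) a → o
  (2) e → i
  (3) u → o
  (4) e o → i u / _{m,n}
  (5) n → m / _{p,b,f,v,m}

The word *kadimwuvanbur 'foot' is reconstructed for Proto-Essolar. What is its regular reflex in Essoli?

Essoli: *kadimwuvanbur
  kadimwuvanbur → kodimwuvonbur   [vowel merger]
  kodimwuvonbur (rule 2 does not apply)
  kodimwuvonbur → kodimwovonbor   [vowel merger]
  kodimwovonbor → kodimwovunbor   [pre-nasal raising]
  kodimwovunbor → kodimwovumbor   [nasal place assimilation]
  giving Essoli kodimwovumbor.

kodimwovumbor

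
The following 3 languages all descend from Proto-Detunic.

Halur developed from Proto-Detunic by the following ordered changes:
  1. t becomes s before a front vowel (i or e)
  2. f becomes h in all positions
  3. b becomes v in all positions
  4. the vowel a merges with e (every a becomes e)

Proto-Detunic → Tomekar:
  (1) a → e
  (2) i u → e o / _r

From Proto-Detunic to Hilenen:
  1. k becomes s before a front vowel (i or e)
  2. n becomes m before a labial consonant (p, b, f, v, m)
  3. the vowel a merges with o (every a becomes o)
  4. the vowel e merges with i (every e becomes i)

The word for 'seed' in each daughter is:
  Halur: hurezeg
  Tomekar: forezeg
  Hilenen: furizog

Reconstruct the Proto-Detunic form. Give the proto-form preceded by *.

*furezag

Position 4: Halur has e, Tomekar has e, Hilenen has i. Taking the neighbouring segments as reconstructed: Halur e could go back to *a or *e; Tomekar e could go back to *a or *e; Hilenen i could go back to *e or *i — the one source consistent with every daughter is *e.
Position 2: Halur has u, Tomekar has o, Hilenen has u. Halur preserves u here (none of its changes turn any other segment into u), so the proto-segment is *u.
Verify the candidate proto-form against each daughter:
Halur: *furezag > hurezag > hurezeg  (by unconditioned shift, vowel merger)
Tomekar: start from *furezag.
  rule 1 (vowel merger): furezag → furezeg
  rule 2 (pre-rhotic lowering): furezeg → forezeg
  ⇒ Tomekar forezeg
Hilenen: *furezag
  furezag (rule 1 does not apply)
  furezag (rule 2 does not apply)
  furezag → furezog   [vowel merger]
  furezog → furizog   [vowel merger]
  giving Hilenen furizog.
*furezag is the unique common source.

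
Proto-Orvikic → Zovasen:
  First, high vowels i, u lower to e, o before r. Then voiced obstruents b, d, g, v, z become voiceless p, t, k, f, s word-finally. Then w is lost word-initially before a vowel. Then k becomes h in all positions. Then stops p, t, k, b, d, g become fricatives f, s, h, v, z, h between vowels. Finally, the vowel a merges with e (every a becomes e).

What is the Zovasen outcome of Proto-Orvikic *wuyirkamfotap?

Zovasen: start from *wuyirkamfotap.
  rule 1 (pre-rhotic lowering): wuyirkamfotap → wuyerkamfotap
  rule 2: no change — wuyerkamfotap
  rule 3 (glide loss): wuyerkamfotap → uyerkamfotap
  rule 4 (unconditioned shift): uyerkamfotap → uyerhamfotap
  rule 5 (intervocalic lenition): uyerhamfotap → uyerhamfosap
  rule 6 (vowel merger): uyerhamfosap → uyerhemfosep
  ⇒ Zovasen uyerhemfosep

uyerhemfosep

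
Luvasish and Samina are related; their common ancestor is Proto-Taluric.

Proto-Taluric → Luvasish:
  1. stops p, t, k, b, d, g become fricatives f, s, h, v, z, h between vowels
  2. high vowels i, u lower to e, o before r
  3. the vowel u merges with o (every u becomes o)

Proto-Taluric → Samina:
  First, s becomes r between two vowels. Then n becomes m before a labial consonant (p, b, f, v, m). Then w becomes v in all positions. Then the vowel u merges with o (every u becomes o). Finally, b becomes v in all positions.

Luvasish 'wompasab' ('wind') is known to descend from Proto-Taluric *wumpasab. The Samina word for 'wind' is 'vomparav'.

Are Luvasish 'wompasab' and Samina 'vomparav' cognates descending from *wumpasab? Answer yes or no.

yes

Derive the expected Samina reflex of *wumpasab:
Samina: *wumpasab
  wumpasab → wumparab   [rhotacism]
  wumparab (rule 2 does not apply)
  wumparab → vumparab   [unconditioned shift]
  vumparab → vomparab   [vowel merger]
  vomparab → vomparav   [unconditioned shift]
  giving Samina vomparav.
Samina 'vomparav' matches the regular reflex exactly, so the pair is cognate.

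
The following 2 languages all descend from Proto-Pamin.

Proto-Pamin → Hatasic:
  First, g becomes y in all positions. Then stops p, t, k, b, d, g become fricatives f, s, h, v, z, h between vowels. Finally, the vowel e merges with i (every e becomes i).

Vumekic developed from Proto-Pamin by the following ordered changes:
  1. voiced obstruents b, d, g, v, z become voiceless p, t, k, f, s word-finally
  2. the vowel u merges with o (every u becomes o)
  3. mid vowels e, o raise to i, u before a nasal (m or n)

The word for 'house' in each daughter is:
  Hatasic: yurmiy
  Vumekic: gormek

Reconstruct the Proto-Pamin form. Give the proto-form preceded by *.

*gurmeg

Position 5: Hatasic has i, Vumekic has e. Vumekic preserves e here (none of its changes turn any other segment into e), so the proto-segment is *e.
Position 6: Hatasic has y, Vumekic has k. Taking the neighbouring segments as reconstructed: Hatasic y could go back to *g or *y; Vumekic k could go back to *k or *g — the one source consistent with every daughter is *g.
This points to *gurmeg. Verify forward in each daughter:
Hatasic: *gurmeg
  gurmeg → yurmey   [unconditioned shift]
  yurmey (rule 2 does not apply)
  yurmey → yurmiy   [vowel merger]
  giving Hatasic yurmiy.
Vumekic: *gurmeg > gurmek > gormek  (by final devoicing, vowel merger)
No other proto-form is consistent with every reflex, so the reconstruction is *gurmeg.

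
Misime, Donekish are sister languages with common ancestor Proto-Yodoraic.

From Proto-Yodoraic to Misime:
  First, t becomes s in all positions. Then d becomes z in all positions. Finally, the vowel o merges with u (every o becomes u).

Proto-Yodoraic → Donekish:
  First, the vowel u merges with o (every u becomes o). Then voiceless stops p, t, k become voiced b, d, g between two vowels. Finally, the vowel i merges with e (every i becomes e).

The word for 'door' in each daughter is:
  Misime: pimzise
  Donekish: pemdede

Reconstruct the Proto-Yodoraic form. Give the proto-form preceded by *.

Position 4: Misime has z, Donekish has d. Taking the neighbouring segments as reconstructed: Misime z could go back to *d or *z; Donekish d can only go back to *d — the one source consistent with every daughter is *d.
Position 5: Misime has i, Donekish has e. Misime preserves i here (none of its changes turn any other segment into i), so the proto-segment is *i.
Position 2: Misime has i, Donekish has e. Misime preserves i here (none of its changes turn any other segment into i), so the proto-segment is *i.
This points to *pimdite. Verify forward in each daughter:
Misime: *pimdite
  pimdite → pimdise   [unconditioned shift]
  pimdise → pimzise   [unconditioned shift]
  pimzise (rule 3 does not apply)
  giving Misime pimzise.
Donekish: *pimdite > pimdide > pemdede  (by intervocalic voicing, vowel merger)
No other proto-form is consistent with every reflex, so the reconstruction is *pimdite.

*pimdite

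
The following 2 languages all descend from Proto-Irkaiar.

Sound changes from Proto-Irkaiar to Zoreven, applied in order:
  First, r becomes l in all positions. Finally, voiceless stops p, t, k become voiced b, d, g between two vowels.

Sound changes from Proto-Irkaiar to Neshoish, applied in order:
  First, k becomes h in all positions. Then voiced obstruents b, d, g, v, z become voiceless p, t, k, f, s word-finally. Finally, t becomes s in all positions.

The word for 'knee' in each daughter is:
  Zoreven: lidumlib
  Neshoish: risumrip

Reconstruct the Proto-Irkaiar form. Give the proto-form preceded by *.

*ritumrib

Position 3: Zoreven has d, Neshoish has s. Taking the neighbouring segments as reconstructed: Zoreven d could go back to *t or *d; Neshoish s could go back to *t or *s — the one source consistent with every daughter is *t.
Position 6: Zoreven has l, Neshoish has r. Neshoish preserves r here (none of its changes turn any other segment into r), so the proto-segment is *r.
Position 1: Zoreven has l, Neshoish has r. Neshoish preserves r here (none of its changes turn any other segment into r), so the proto-segment is *r.
Continuing position by position gives *ritumrib; check it forward:
Zoreven: *ritumrib > litumlib > lidumlib  (by unconditioned shift, intervocalic voicing)
Neshoish: *ritumrib > ritumrip > risumrip  (by final devoicing, unconditioned shift)
Only *ritumrib yields all of Zoreven lidumlib, Neshoish risumrip.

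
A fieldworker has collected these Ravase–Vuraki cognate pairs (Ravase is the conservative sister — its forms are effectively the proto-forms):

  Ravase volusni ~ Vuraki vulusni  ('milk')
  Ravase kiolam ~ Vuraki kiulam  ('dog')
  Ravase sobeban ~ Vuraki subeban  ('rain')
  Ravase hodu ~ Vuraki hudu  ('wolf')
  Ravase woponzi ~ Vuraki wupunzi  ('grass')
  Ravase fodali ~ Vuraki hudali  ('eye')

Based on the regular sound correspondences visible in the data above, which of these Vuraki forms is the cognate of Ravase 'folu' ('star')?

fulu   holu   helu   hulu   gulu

fodali ~ hudali — Ravase f corresponds to Vuraki h word-initially before a back vowel.
volusni ~ vulusni, hodu ~ hudu — Ravase o corresponds to Vuraki u after a consonant, before a consonant other than r, m, n, p, b, f, v.
Applying these to Ravase 'folu':
  folu → holu   (f→h word-initially before a back vowel)
  holu → hulu   (o→u after a consonant, before a consonant other than r, m, n, p, b, f, v)
So the Vuraki cognate is 'hulu'.

hulu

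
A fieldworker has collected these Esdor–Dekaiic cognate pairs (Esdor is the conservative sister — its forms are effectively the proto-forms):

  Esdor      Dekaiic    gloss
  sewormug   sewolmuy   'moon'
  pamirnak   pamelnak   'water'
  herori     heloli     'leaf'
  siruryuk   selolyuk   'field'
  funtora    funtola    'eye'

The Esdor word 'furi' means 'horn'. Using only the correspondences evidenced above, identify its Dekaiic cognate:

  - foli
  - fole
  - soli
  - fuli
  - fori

foli

siruryuk ~ selolyuk — Esdor u corresponds to Dekaiic o after a consonant, before r.
herori ~ heloli — Esdor r corresponds to Dekaiic l between vowels (before a front vowel).
Applying these to Esdor 'furi':
  furi → fori   (u→o after a consonant, before r)
  fori → foli   (r→l between vowels (before a front vowel))
So the Dekaiic cognate is 'foli'.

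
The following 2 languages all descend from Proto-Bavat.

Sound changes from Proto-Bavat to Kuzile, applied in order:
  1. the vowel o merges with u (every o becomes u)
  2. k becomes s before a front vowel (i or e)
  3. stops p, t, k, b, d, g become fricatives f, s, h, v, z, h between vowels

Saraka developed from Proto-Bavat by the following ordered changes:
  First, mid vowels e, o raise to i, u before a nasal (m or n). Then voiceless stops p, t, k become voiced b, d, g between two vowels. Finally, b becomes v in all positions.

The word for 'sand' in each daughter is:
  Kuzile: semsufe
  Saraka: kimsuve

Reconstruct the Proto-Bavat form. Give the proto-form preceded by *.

Position 2: Kuzile has e, Saraka has i. Kuzile preserves e here (none of its changes turn any other segment into e), so the proto-segment is *e.
Position 6: Kuzile has f, Saraka has v. Taking the neighbouring segments as reconstructed: Kuzile f could go back to *p or *f; Saraka v could go back to *p or *b or *v — the one source consistent with every daughter is *p.
Position 1: Kuzile has s, Saraka has k. Saraka preserves k here (none of its changes turn any other segment into k), so the proto-segment is *k.
Verify the candidate proto-form against each daughter:
Kuzile: start from *kemsupe.
  rule 1: no change — kemsupe
  rule 2 (palatalisation): kemsupe → semsupe
  rule 3 (intervocalic lenition): semsupe → semsufe
  ⇒ Kuzile semsufe
Saraka: *kemsupe
  kemsupe → kimsupe   [pre-nasal raising]
  kimsupe → kimsube   [intervocalic voicing]
  kimsube → kimsuve   [unconditioned shift]
  giving Saraka kimsuve.
No other proto-form is consistent with every reflex, so the reconstruction is *kemsupe.

*kemsupe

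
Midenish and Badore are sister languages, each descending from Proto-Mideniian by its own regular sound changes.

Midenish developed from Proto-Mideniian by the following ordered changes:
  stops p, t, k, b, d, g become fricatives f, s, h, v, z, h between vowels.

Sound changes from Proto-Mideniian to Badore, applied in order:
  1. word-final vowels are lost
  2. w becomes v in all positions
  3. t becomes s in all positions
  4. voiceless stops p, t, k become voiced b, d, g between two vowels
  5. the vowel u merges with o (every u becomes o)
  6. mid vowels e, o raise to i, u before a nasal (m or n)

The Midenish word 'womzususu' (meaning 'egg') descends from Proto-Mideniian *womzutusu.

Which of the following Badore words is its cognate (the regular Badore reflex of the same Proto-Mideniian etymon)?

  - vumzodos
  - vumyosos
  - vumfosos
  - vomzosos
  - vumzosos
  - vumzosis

vumzosos

Badore: *womzutusu
  womzutusu → womzutus   [apocope]
  womzutus → vomzutus   [unconditioned shift]
  vomzutus → vomzusus   [unconditioned shift]
  vomzusus (rule 4 does not apply)
  vomzusus → vomzosos   [vowel merger]
  vomzosos → vumzosos   [pre-nasal raising]
  giving Badore vumzosos.
Only 'vumzosos' matches the regular Badore development of *womzutusu.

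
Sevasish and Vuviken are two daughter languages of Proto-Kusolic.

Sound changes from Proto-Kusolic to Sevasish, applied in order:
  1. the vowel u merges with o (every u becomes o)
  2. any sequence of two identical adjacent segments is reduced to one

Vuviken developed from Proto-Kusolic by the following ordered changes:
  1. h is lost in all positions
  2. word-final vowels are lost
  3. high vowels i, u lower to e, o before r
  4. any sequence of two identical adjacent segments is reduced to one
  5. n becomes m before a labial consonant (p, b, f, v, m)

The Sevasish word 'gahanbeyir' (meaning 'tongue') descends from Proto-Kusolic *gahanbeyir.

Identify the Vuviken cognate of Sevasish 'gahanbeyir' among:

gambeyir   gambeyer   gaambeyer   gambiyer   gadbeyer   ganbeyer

Vuviken: *gahanbeyir
  gahanbeyir → gaanbeyir   [h-loss]
  gaanbeyir (rule 2 does not apply)
  gaanbeyir → gaanbeyer   [pre-rhotic lowering]
  gaanbeyer → ganbeyer   [degemination]
  ganbeyer → gambeyer   [nasal place assimilation]
  giving Vuviken gambeyer.
Only 'gambeyer' matches the regular Vuviken development of *gahanbeyir.

gambeyer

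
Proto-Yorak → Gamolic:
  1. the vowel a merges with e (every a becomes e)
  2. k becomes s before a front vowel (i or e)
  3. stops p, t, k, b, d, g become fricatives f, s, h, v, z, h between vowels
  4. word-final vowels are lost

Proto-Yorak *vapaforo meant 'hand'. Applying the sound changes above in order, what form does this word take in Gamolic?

vefefor

Gamolic: *vapaforo > vepeforo > vefeforo > vefefor  (by vowel merger, intervocalic lenition, apocope)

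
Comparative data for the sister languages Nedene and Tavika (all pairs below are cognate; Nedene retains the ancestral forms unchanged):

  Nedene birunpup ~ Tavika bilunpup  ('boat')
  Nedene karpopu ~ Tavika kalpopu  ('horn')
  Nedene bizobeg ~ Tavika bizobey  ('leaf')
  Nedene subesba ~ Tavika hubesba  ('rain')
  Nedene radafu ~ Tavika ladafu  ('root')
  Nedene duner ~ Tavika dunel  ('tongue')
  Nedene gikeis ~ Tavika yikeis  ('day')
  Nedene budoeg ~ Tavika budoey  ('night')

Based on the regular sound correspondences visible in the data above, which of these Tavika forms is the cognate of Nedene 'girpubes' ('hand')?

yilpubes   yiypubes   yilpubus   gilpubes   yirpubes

gikeis ~ yikeis — Nedene g corresponds to Tavika y word-initially before a front vowel.
karpopu ~ kalpopu — Nedene r corresponds to Tavika l after a vowel, before a labial obstruent.
Applying these to Nedene 'girpubes':
  girpubes → yirpubes   (g→y word-initially before a front vowel)
  yirpubes → yilpubes   (r→l after a vowel, before a labial obstruent)
So the Tavika cognate is 'yilpubes'.

yilpubes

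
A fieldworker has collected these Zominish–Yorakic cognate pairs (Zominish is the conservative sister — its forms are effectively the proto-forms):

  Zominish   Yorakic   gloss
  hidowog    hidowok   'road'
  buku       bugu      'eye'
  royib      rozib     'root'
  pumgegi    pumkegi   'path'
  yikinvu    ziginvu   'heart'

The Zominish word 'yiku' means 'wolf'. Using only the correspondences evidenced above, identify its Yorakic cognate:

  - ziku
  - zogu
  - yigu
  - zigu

yikinvu ~ ziginvu — Zominish y corresponds to Yorakic z word-initially before a front vowel.
buku ~ bugu — Zominish k corresponds to Yorakic g between vowels (before a back vowel).
Applying these to Zominish 'yiku':
  yiku → ziku   (y→z word-initially before a front vowel)
  ziku → zigu   (k→g between vowels (before a back vowel))
So the Yorakic cognate is 'zigu'.

zigu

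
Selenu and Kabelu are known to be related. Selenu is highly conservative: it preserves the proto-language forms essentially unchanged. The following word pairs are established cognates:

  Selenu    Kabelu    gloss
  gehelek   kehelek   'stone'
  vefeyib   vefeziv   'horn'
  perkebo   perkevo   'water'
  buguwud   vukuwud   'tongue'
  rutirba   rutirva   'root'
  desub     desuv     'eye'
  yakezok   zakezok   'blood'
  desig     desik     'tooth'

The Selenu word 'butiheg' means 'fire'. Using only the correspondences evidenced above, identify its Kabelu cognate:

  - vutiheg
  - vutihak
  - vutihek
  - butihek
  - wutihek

vutihek

buguwud ~ vukuwud — Selenu b corresponds to Kabelu v word-initially before a back vowel.
desig ~ desik — Selenu g corresponds to Kabelu k word-finally.
Applying these to Selenu 'butiheg':
  butiheg → vutiheg   (b→v word-initially before a back vowel)
  vutiheg → vutihek   (g→k word-finally)
So the Kabelu cognate is 'vutihek'.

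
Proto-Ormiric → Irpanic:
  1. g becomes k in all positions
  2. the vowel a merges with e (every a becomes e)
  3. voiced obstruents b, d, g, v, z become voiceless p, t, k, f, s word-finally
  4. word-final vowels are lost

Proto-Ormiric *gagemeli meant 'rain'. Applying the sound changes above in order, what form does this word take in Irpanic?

kekemel

Irpanic: *gagemeli > kakemeli > kekemeli > kekemel  (by unconditioned shift, vowel merger, apocope)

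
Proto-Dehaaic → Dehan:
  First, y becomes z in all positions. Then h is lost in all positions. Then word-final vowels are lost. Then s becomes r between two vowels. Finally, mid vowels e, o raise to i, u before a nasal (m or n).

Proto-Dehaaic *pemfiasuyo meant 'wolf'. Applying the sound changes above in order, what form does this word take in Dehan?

pimfiaruz

Dehan: *pemfiasuyo > pemfiasuzo > pemfiasuz > pemfiaruz > pimfiaruz  (by unconditioned shift, apocope, rhotacism, pre-nasal raising)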